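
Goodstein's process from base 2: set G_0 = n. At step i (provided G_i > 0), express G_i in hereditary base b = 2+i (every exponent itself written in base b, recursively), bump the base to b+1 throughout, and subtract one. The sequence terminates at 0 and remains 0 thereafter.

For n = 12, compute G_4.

280019

(0) 12|_2 = 2^(2 + 1) + 2^2 ↦ 3^(3 + 1) + 3^3|_3 = 108 ⇒ 107
(1) 107|_3 = 3^(3 + 1) + 2·3^2 + 2·3 + 2 ↦ 4^(4 + 1) + 2·4^2 + 2·4 + 2|_4 = 1066 ⇒ 1065
(2) 1065|_4 = 4^(4 + 1) + 2·4^2 + 2·4 + 1 ↦ 5^(5 + 1) + 2·5^2 + 2·5 + 1|_5 = 15686 ⇒ 15685
(3) 15685|_5 = 5^(5 + 1) + 2·5^2 + 2·5 ↦ 6^(6 + 1) + 2·6^2 + 2·6|_6 = 280020 ⇒ 280019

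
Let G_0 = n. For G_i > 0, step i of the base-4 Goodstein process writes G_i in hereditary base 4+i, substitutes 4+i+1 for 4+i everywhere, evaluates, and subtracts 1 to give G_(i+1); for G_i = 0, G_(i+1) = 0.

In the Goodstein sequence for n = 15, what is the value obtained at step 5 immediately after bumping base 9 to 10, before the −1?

26

G_0 = 15. HB_4(15) = 3·4 + 3. Bump = 18. G_1 = 17.
G_1 = 17. HB_5(17) = 3·5 + 2. Bump = 20. G_2 = 19.
G_2 = 19. HB_6(19) = 3·6 + 1. Bump = 22. G_3 = 21.
G_3 = 21. HB_7(21) = 3·7. Bump = 24. G_4 = 23.
G_4 = 23. HB_8(23) = 2·8 + 7. Bump = 25. G_5 = 24.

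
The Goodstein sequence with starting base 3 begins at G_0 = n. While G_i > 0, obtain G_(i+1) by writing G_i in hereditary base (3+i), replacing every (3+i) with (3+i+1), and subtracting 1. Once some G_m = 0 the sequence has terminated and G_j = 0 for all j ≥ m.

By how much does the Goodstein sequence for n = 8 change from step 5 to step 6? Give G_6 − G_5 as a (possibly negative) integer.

8 —HB3→ 2·3 + 2 —bump→ 2·4 + 2 = 10 —(−1)→ 9
9 —HB4→ 2·4 + 1 —bump→ 2·5 + 1 = 11 —(−1)→ 10
10 —HB5→ 2·5 —bump→ 2·6 = 12 —(−1)→ 11
11 —HB6→ 6 + 5 —bump→ 7 + 5 = 12 —(−1)→ 11
11 —HB7→ 7 + 4 —bump→ 8 + 4 = 12 —(−1)→ 11
11 —HB8→ 8 + 3 —bump→ 9 + 3 = 12 —(−1)→ 11

0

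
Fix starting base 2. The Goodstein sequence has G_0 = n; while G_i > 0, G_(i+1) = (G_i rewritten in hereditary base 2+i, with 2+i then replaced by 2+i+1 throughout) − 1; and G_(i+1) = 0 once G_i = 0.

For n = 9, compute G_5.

(0) 9|_2 = 2^(2 + 1) + 1 ↦ 3^(3 + 1) + 1|_3 = 82 ⇒ 81
(1) 81|_3 = 3^(3 + 1) ↦ 4^(4 + 1)|_4 = 1024 ⇒ 1023
(2) 1023|_4 = 3·4^4 + 3·4^3 + 3·4^2 + 3·4 + 3 ↦ 3·5^5 + 3·5^3 + 3·5^2 + 3·5 + 3|_5 = 9843 ⇒ 9842
(3) 9842|_5 = 3·5^5 + 3·5^3 + 3·5^2 + 3·5 + 2 ↦ 3·6^6 + 3·6^3 + 3·6^2 + 3·6 + 2|_6 = 140744 ⇒ 140743
(4) 140743|_6 = 3·6^6 + 3·6^3 + 3·6^2 + 3·6 + 1 ↦ 3·7^7 + 3·7^3 + 3·7^2 + 3·7 + 1|_7 = 2471827 ⇒ 2471826
(5) 2471826|_7 = 3·7^7 + 3·7^3 + 3·7^2 + 3·7 ↦ 3·8^8 + 3·8^3 + 3·8^2 + 3·8|_8 = 50333400 ⇒ 50333399

2471826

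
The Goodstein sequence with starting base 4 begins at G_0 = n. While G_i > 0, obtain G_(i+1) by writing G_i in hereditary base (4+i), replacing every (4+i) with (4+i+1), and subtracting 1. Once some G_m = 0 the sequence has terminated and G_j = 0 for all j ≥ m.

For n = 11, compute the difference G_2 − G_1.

1

G_0=11  [base 4] 2·4 + 3  →[4↦5]→  2·5 + 3 = 13  −1 ⇒ G_1=12
G_1=12  [base 5] 2·5 + 2  →[5↦6]→  2·6 + 2 = 14  −1 ⇒ G_2=13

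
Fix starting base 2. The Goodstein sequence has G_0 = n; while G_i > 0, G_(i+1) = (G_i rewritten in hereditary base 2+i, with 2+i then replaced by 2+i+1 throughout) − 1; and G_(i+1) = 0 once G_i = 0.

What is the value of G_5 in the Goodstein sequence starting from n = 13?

[0] 13 ≡ 2^(2 + 1) + 2^2 + 1 (base 2). Lift 3: 109. −1: 108.
[1] 108 ≡ 3^(3 + 1) + 3^3 (base 3). Lift 4: 1280. −1: 1279.
[2] 1279 ≡ 4^(4 + 1) + 3·4^3 + 3·4^2 + 3·4 + 3 (base 4). Lift 5: 16093. −1: 16092.
[3] 16092 ≡ 5^(5 + 1) + 3·5^3 + 3·5^2 + 3·5 + 2 (base 5). Lift 6: 280712. −1: 280711.
[4] 280711 ≡ 6^(6 + 1) + 3·6^3 + 3·6^2 + 3·6 + 1 (base 6). Lift 7: 5765999. −1: 5765998.
[5] 5765998 ≡ 7^(7 + 1) + 3·7^3 + 3·7^2 + 3·7 (base 7). Lift 8: 134219480. −1: 134219479.

5765998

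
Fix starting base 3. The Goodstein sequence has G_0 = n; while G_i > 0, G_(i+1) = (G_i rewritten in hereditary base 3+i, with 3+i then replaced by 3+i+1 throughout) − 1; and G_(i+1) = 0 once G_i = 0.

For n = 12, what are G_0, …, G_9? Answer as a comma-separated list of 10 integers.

12, 19, 27, 37, 49, 63, 69, 75, 81, 87

G_0=12  [base 3] 3^2 + 3  →[3↦4]→  4^2 + 4 = 20  −1 ⇒ G_1=19
G_1=19  [base 4] 4^2 + 3  →[4↦5]→  5^2 + 3 = 28  −1 ⇒ G_2=27
G_2=27  [base 5] 5^2 + 2  →[5↦6]→  6^2 + 2 = 38  −1 ⇒ G_3=37
G_3=37  [base 6] 6^2 + 1  →[6↦7]→  7^2 + 1 = 50  −1 ⇒ G_4=49
G_4=49  [base 7] 7^2  →[7↦8]→  8^2 = 64  −1 ⇒ G_5=63
G_5=63  [base 8] 7·8 + 7  →[8↦9]→  7·9 + 7 = 70  −1 ⇒ G_6=69
G_6=69  [base 9] 7·9 + 6  →[9↦10]→  7·10 + 6 = 76  −1 ⇒ G_7=75
G_7=75  [base 10] 7·10 + 5  →[10↦11]→  7·11 + 5 = 82  −1 ⇒ G_8=81
G_8=81  [base 11] 7·11 + 4  →[11↦12]→  7·12 + 4 = 88  −1 ⇒ G_9=87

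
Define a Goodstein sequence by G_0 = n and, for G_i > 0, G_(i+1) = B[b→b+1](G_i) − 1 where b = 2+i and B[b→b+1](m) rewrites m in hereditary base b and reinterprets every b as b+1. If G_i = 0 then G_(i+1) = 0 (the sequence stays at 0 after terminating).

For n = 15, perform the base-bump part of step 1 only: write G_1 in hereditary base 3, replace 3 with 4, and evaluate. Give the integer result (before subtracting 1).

G_0 = 15. HB_2(15) = 2^(2 + 1) + 2^2 + 2 + 1. Bump = 112. G_1 = 111.
G_1 = 111. HB_3(111) = 3^(3 + 1) + 3^3 + 3. Bump = 1284. G_2 = 1283.

1284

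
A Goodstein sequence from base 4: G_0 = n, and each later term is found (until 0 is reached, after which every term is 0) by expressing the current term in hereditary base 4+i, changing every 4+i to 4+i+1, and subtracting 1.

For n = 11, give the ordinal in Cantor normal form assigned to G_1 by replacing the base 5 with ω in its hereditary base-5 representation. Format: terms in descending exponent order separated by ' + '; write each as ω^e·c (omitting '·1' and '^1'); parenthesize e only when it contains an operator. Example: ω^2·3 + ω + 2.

ω·2 + 2

11 —HB4→ 2·4 + 3 —bump→ 2·5 + 3 = 13 —(−1)→ 12
12 —HB5→ 2·5 + 2 —bump→ 2·6 + 2 = 14 —(−1)→ 13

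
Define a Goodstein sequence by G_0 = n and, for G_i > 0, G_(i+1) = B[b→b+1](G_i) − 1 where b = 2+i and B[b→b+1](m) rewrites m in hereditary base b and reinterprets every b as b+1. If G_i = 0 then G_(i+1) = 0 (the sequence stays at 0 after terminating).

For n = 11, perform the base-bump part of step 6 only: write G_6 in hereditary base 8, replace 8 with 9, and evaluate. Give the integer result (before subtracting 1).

2749609303

G_0 = 11. HB_2(11) = 2^(2 + 1) + 2 + 1. Bump = 85. G_1 = 84.
G_1 = 84. HB_3(84) = 3^(3 + 1) + 3. Bump = 1028. G_2 = 1027.
G_2 = 1027. HB_4(1027) = 4^(4 + 1) + 3. Bump = 15628. G_3 = 15627.
G_3 = 15627. HB_5(15627) = 5^(5 + 1) + 2. Bump = 279938. G_4 = 279937.
G_4 = 279937. HB_6(279937) = 6^(6 + 1) + 1. Bump = 5764802. G_5 = 5764801.
G_5 = 5764801. HB_7(5764801) = 7^(7 + 1). Bump = 134217728. G_6 = 134217727.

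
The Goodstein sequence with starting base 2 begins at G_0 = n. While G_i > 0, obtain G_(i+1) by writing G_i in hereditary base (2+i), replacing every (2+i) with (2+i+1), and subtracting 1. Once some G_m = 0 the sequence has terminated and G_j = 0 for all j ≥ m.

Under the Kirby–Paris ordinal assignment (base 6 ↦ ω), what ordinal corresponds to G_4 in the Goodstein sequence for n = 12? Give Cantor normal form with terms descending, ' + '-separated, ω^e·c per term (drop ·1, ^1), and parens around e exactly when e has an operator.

ω^(ω + 1) + ω^2·2 + ω + 5

G_0 = 12. HB_2(12) = 2^(2 + 1) + 2^2. Bump = 108. G_1 = 107.
G_1 = 107. HB_3(107) = 3^(3 + 1) + 2·3^2 + 2·3 + 2. Bump = 1066. G_2 = 1065.
G_2 = 1065. HB_4(1065) = 4^(4 + 1) + 2·4^2 + 2·4 + 1. Bump = 15686. G_3 = 15685.
G_3 = 15685. HB_5(15685) = 5^(5 + 1) + 2·5^2 + 2·5. Bump = 280020. G_4 = 280019.
G_4 = 280019. HB_6(280019) = 6^(6 + 1) + 2·6^2 + 6 + 5. Bump = 5764911. G_5 = 5764910.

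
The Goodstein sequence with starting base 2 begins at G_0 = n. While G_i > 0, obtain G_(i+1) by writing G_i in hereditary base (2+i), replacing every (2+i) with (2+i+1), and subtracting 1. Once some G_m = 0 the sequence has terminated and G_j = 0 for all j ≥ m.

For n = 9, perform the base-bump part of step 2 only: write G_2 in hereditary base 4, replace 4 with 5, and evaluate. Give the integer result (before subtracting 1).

G_0=9  [base 2] 2^(2 + 1) + 1  →[2↦3]→  3^(3 + 1) + 1 = 82  −1 ⇒ G_1=81
G_1=81  [base 3] 3^(3 + 1)  →[3↦4]→  4^(4 + 1) = 1024  −1 ⇒ G_2=1023
G_2=1023  [base 4] 3·4^4 + 3·4^3 + 3·4^2 + 3·4 + 3  →[4↦5]→  3·5^5 + 3·5^3 + 3·5^2 + 3·5 + 3 = 9843  −1 ⇒ G_3=9842

9843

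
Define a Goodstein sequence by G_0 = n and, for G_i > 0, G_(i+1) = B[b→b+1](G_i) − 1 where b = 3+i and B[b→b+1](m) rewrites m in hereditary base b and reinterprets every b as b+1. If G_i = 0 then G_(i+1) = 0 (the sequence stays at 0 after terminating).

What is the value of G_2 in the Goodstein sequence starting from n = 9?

step 0: 9 = 3^2; sub 4 for 3: 4^2; = 16; G_1 = 16−1 = 15
step 1: 15 = 3·4 + 3; sub 5 for 4: 3·5 + 3; = 18; G_2 = 18−1 = 17
step 2: 17 = 3·5 + 2; sub 6 for 5: 3·6 + 2; = 20; G_3 = 20−1 = 19

17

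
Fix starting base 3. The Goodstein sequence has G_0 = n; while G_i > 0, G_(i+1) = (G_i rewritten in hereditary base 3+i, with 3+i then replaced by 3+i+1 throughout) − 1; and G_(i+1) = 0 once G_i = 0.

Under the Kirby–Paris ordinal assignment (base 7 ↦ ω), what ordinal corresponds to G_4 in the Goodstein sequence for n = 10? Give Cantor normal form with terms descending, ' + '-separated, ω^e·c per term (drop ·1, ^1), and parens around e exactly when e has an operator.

G_0=10  [base 3] 3^2 + 1  →[3↦4]→  4^2 + 1 = 17  −1 ⇒ G_1=16
G_1=16  [base 4] 4^2  →[4↦5]→  5^2 = 25  −1 ⇒ G_2=24
G_2=24  [base 5] 4·5 + 4  →[5↦6]→  4·6 + 4 = 28  −1 ⇒ G_3=27
G_3=27  [base 6] 4·6 + 3  →[6↦7]→  4·7 + 3 = 31  −1 ⇒ G_4=30
G_4=30  [base 7] 4·7 + 2  →[7↦8]→  4·8 + 2 = 34  −1 ⇒ G_5=33

ω·4 + 2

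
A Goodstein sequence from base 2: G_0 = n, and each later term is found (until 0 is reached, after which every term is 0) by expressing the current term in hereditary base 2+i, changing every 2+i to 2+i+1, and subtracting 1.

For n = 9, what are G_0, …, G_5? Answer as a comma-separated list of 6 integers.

9, 81, 1023, 9842, 140743, 2471826

G_0 = 9. HB_2(9) = 2^(2 + 1) + 1. Bump = 82. G_1 = 81.
G_1 = 81. HB_3(81) = 3^(3 + 1). Bump = 1024. G_2 = 1023.
G_2 = 1023. HB_4(1023) = 3·4^4 + 3·4^3 + 3·4^2 + 3·4 + 3. Bump = 9843. G_3 = 9842.
G_3 = 9842. HB_5(9842) = 3·5^5 + 3·5^3 + 3·5^2 + 3·5 + 2. Bump = 140744. G_4 = 140743.
G_4 = 140743. HB_6(140743) = 3·6^6 + 3·6^3 + 3·6^2 + 3·6 + 1. Bump = 2471827. G_5 = 2471826.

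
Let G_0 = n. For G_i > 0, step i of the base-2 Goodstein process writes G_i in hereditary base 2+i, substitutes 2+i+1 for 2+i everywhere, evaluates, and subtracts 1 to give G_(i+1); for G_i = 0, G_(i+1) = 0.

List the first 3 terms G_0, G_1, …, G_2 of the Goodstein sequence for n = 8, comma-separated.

8 —HB2→ 2^(2 + 1) —bump→ 3^(3 + 1) = 81 —(−1)→ 80
80 —HB3→ 2·3^3 + 2·3^2 + 2·3 + 2 —bump→ 2·4^4 + 2·4^2 + 2·4 + 2 = 554 —(−1)→ 553

8, 80, 553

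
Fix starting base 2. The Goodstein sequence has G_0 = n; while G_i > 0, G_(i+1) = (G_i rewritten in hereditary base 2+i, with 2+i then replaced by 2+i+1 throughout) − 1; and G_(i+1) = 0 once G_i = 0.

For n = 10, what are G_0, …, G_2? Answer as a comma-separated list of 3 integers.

10, 83, 1025

G_0 = 10. HB_2(10) = 2^(2 + 1) + 2. Bump = 84. G_1 = 83.
G_1 = 83. HB_3(83) = 3^(3 + 1) + 2. Bump = 1026. G_2 = 1025.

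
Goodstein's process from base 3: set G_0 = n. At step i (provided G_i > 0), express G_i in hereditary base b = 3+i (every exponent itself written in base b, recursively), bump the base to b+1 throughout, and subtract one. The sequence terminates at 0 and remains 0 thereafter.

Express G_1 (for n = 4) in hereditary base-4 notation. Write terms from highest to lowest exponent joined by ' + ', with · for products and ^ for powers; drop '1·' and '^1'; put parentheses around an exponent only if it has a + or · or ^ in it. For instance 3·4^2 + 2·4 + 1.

4

G_0=4  [base 3] 3 + 1  →[3↦4]→  4 + 1 = 5  −1 ⇒ G_1=4
G_1=4  [base 4] 4  →[4↦5]→  5 = 5  −1 ⇒ G_2=4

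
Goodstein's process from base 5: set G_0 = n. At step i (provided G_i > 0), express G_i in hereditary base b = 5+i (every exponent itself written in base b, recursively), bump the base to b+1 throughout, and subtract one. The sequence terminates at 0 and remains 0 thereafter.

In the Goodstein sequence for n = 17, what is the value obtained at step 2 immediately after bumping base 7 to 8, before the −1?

24

[0] 17 ≡ 3·5 + 2 (base 5). Lift 6: 20. −1: 19.
[1] 19 ≡ 3·6 + 1 (base 6). Lift 7: 22. −1: 21.
[2] 21 ≡ 3·7 (base 7). Lift 8: 24. −1: 23.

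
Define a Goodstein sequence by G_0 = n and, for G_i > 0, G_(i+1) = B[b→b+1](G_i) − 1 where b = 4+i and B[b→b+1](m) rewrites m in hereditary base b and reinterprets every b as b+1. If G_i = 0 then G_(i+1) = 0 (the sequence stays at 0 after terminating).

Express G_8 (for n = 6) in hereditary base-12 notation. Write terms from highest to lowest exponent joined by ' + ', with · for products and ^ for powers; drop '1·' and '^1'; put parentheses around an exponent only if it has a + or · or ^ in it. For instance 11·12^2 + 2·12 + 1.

step 0: 6 = 4 + 2; sub 5 for 4: 5 + 2; = 7; G_1 = 7−1 = 6
step 1: 6 = 5 + 1; sub 6 for 5: 6 + 1; = 7; G_2 = 7−1 = 6
step 2: 6 = 6; sub 7 for 6: 7; = 7; G_3 = 7−1 = 6
step 3: 6 = 6; sub 8 for 7: 6; = 6; G_4 = 6−1 = 5
step 4: 5 = 5; sub 9 for 8: 5; = 5; G_5 = 5−1 = 4
step 5: 4 = 4; sub 10 for 9: 4; = 4; G_6 = 4−1 = 3
step 6: 3 = 3; sub 11 for 10: 3; = 3; G_7 = 3−1 = 2
step 7: 2 = 2; sub 12 for 11: 2; = 2; G_8 = 2−1 = 1
step 8: 1 = 1; sub 13 for 12: 1; = 1; G_9 = 1−1 = 0

1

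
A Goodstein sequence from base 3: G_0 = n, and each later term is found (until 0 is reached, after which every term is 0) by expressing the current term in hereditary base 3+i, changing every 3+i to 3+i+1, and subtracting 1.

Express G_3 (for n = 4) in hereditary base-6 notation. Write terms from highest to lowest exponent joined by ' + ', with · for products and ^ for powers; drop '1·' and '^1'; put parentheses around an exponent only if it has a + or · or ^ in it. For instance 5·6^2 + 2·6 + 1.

(0) 4|_3 = 3 + 1 ↦ 4 + 1|_4 = 5 ⇒ 4
(1) 4|_4 = 4 ↦ 5|_5 = 5 ⇒ 4
(2) 4|_5 = 4 ↦ 4|_6 = 4 ⇒ 3
(3) 3|_6 = 3 ↦ 3|_7 = 3 ⇒ 2

3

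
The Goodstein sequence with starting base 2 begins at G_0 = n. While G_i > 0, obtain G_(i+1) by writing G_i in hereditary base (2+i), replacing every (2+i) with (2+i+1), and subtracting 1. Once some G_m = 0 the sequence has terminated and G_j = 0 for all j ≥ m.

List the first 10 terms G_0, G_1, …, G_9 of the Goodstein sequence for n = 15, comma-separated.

15, 111, 1283, 18752, 326593, 6588344, 150994943, 3524450280, 100077777775, 3138578427934

step 0: 15 = 2^(2 + 1) + 2^2 + 2 + 1; sub 3 for 2: 3^(3 + 1) + 3^3 + 3 + 1; = 112; G_1 = 112−1 = 111
step 1: 111 = 3^(3 + 1) + 3^3 + 3; sub 4 for 3: 4^(4 + 1) + 4^4 + 4; = 1284; G_2 = 1284−1 = 1283
step 2: 1283 = 4^(4 + 1) + 4^4 + 3; sub 5 for 4: 5^(5 + 1) + 5^5 + 3; = 18753; G_3 = 18753−1 = 18752
step 3: 18752 = 5^(5 + 1) + 5^5 + 2; sub 6 for 5: 6^(6 + 1) + 6^6 + 2; = 326594; G_4 = 326594−1 = 326593
step 4: 326593 = 6^(6 + 1) + 6^6 + 1; sub 7 for 6: 7^(7 + 1) + 7^7 + 1; = 6588345; G_5 = 6588345−1 = 6588344
step 5: 6588344 = 7^(7 + 1) + 7^7; sub 8 for 7: 8^(8 + 1) + 8^8; = 150994944; G_6 = 150994944−1 = 150994943
step 6: 150994943 = 8^(8 + 1) + 7·8^7 + 7·8^6 + 7·8^5 + 7·8^4 + 7·8^3 + 7·8^2 + 7·8 + 7; sub 9 for 8: 9^(9 + 1) + 7·9^7 + 7·9^6 + 7·9^5 + 7·9^4 + 7·9^3 + 7·9^2 + 7·9 + 7; = 3524450281; G_7 = 3524450281−1 = 3524450280
step 7: 3524450280 = 9^(9 + 1) + 7·9^7 + 7·9^6 + 7·9^5 + 7·9^4 + 7·9^3 + 7·9^2 + 7·9 + 6; sub 10 for 9: 10^(10 + 1) + 7·10^7 + 7·10^6 + 7·10^5 + 7·10^4 + 7·10^3 + 7·10^2 + 7·10 + 6; = 100077777776; G_8 = 100077777776−1 = 100077777775
step 8: 100077777775 = 10^(10 + 1) + 7·10^7 + 7·10^6 + 7·10^5 + 7·10^4 + 7·10^3 + 7·10^2 + 7·10 + 5; sub 11 for 10: 11^(11 + 1) + 7·11^7 + 7·11^6 + 7·11^5 + 7·11^4 + 7·11^3 + 7·11^2 + 7·11 + 5; = 3138578427935; G_9 = 3138578427935−1 = 3138578427934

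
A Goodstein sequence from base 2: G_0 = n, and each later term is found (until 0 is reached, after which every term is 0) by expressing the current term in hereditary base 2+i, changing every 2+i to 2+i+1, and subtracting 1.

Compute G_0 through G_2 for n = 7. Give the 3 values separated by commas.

7, 30, 259

7 —HB2→ 2^2 + 2 + 1 —bump→ 3^3 + 3 + 1 = 31 —(−1)→ 30
30 —HB3→ 3^3 + 3 —bump→ 4^4 + 4 = 260 —(−1)→ 259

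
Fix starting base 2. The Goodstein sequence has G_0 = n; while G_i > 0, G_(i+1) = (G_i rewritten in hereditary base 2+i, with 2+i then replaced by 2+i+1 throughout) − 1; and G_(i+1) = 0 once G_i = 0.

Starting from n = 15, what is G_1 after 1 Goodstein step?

111

G_0 = 15. HB_2(15) = 2^(2 + 1) + 2^2 + 2 + 1. Bump = 112. G_1 = 111.
G_1 = 111. HB_3(111) = 3^(3 + 1) + 3^3 + 3. Bump = 1284. G_2 = 1283.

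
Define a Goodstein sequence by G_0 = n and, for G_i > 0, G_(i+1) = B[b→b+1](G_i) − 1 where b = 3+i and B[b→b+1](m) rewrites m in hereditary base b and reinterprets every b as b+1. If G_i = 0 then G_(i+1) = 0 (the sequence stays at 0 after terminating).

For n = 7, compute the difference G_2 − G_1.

7 —HB3→ 2·3 + 1 —bump→ 2·4 + 1 = 9 —(−1)→ 8
8 —HB4→ 2·4 —bump→ 2·5 = 10 —(−1)→ 9

1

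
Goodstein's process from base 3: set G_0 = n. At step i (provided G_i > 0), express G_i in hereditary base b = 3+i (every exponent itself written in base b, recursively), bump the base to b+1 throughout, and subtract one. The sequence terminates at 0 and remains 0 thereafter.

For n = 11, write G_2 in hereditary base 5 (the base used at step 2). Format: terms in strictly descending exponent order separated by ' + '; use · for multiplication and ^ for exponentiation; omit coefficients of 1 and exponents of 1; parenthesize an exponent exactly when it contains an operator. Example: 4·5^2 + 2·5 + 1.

11 —HB3→ 3^2 + 2 —bump→ 4^2 + 2 = 18 —(−1)→ 17
17 —HB4→ 4^2 + 1 —bump→ 5^2 + 1 = 26 —(−1)→ 25
25 —HB5→ 5^2 —bump→ 6^2 = 36 —(−1)→ 35

5^2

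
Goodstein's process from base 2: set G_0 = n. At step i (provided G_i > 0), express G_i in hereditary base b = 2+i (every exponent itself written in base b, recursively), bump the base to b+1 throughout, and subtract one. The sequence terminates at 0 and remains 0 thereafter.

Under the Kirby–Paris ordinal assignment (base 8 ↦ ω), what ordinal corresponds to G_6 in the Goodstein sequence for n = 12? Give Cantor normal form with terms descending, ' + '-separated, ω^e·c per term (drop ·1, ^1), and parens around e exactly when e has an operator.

ω^(ω + 1) + ω^2·2 + ω + 3

12 —HB2→ 2^(2 + 1) + 2^2 —bump→ 3^(3 + 1) + 3^3 = 108 —(−1)→ 107
107 —HB3→ 3^(3 + 1) + 2·3^2 + 2·3 + 2 —bump→ 4^(4 + 1) + 2·4^2 + 2·4 + 2 = 1066 —(−1)→ 1065
1065 —HB4→ 4^(4 + 1) + 2·4^2 + 2·4 + 1 —bump→ 5^(5 + 1) + 2·5^2 + 2·5 + 1 = 15686 —(−1)→ 15685
15685 —HB5→ 5^(5 + 1) + 2·5^2 + 2·5 —bump→ 6^(6 + 1) + 2·6^2 + 2·6 = 280020 —(−1)→ 280019
280019 —HB6→ 6^(6 + 1) + 2·6^2 + 6 + 5 —bump→ 7^(7 + 1) + 2·7^2 + 7 + 5 = 5764911 —(−1)→ 5764910
5764910 —HB7→ 7^(7 + 1) + 2·7^2 + 7 + 4 —bump→ 8^(8 + 1) + 2·8^2 + 8 + 4 = 134217868 —(−1)→ 134217867
134217867 —HB8→ 8^(8 + 1) + 2·8^2 + 8 + 3 —bump→ 9^(9 + 1) + 2·9^2 + 9 + 3 = 3486784575 —(−1)→ 3486784574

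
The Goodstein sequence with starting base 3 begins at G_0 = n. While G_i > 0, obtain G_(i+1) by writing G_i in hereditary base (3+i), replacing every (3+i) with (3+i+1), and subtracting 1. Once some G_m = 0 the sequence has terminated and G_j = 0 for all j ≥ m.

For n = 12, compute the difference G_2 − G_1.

8

i=0: 12 = 3^2 + 3 (b=3); 3→4: 4^2 + 4 = 20; 20−1 = 19
i=1: 19 = 4^2 + 3 (b=4); 4→5: 5^2 + 3 = 28; 28−1 = 27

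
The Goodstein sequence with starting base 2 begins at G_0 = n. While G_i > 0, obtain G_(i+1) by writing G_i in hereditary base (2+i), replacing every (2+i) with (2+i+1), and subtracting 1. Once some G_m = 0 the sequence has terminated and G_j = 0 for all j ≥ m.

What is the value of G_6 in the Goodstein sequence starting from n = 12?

134217867

i=0: 12 = 2^(2 + 1) + 2^2 (b=2); 2→3: 3^(3 + 1) + 3^3 = 108; 108−1 = 107
i=1: 107 = 3^(3 + 1) + 2·3^2 + 2·3 + 2 (b=3); 3→4: 4^(4 + 1) + 2·4^2 + 2·4 + 2 = 1066; 1066−1 = 1065
i=2: 1065 = 4^(4 + 1) + 2·4^2 + 2·4 + 1 (b=4); 4→5: 5^(5 + 1) + 2·5^2 + 2·5 + 1 = 15686; 15686−1 = 15685
i=3: 15685 = 5^(5 + 1) + 2·5^2 + 2·5 (b=5); 5→6: 6^(6 + 1) + 2·6^2 + 2·6 = 280020; 280020−1 = 280019
i=4: 280019 = 6^(6 + 1) + 2·6^2 + 6 + 5 (b=6); 6→7: 7^(7 + 1) + 2·7^2 + 7 + 5 = 5764911; 5764911−1 = 5764910
i=5: 5764910 = 7^(7 + 1) + 2·7^2 + 7 + 4 (b=7); 7→8: 8^(8 + 1) + 2·8^2 + 8 + 4 = 134217868; 134217868−1 = 134217867
i=6: 134217867 = 8^(8 + 1) + 2·8^2 + 8 + 3 (b=8); 8→9: 9^(9 + 1) + 2·9^2 + 9 + 3 = 3486784575; 3486784575−1 = 3486784574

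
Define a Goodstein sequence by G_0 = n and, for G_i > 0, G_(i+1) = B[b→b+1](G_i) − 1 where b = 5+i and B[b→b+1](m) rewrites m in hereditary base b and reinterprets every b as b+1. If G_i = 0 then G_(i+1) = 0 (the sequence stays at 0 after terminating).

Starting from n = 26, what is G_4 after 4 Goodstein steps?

i=0: 26 = 5^2 + 1 (b=5); 5→6: 6^2 + 1 = 37; 37−1 = 36
i=1: 36 = 6^2 (b=6); 6→7: 7^2 = 49; 49−1 = 48
i=2: 48 = 6·7 + 6 (b=7); 7→8: 6·8 + 6 = 54; 54−1 = 53
i=3: 53 = 6·8 + 5 (b=8); 8→9: 6·9 + 5 = 59; 59−1 = 58

58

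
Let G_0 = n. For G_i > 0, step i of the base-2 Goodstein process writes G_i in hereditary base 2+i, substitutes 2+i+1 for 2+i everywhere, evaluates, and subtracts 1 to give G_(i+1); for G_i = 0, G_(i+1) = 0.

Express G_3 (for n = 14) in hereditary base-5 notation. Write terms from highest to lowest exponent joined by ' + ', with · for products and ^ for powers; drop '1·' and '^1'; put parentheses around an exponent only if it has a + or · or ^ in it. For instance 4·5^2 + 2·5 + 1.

5^(5 + 1) + 5^5

[0] 14 ≡ 2^(2 + 1) + 2^2 + 2 (base 2). Lift 3: 111. −1: 110.
[1] 110 ≡ 3^(3 + 1) + 3^3 + 2 (base 3). Lift 4: 1282. −1: 1281.
[2] 1281 ≡ 4^(4 + 1) + 4^4 + 1 (base 4). Lift 5: 18751. −1: 18750.
[3] 18750 ≡ 5^(5 + 1) + 5^5 (base 5). Lift 6: 326592. −1: 326591.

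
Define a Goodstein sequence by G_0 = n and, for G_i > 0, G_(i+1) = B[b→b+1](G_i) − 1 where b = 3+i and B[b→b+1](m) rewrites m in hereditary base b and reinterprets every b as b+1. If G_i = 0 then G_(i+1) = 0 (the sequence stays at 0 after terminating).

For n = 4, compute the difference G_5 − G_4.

(0) 4|_3 = 3 + 1 ↦ 4 + 1|_4 = 5 ⇒ 4
(1) 4|_4 = 4 ↦ 5|_5 = 5 ⇒ 4
(2) 4|_5 = 4 ↦ 4|_6 = 4 ⇒ 3
(3) 3|_6 = 3 ↦ 3|_7 = 3 ⇒ 2
(4) 2|_7 = 2 ↦ 2|_8 = 2 ⇒ 1

-1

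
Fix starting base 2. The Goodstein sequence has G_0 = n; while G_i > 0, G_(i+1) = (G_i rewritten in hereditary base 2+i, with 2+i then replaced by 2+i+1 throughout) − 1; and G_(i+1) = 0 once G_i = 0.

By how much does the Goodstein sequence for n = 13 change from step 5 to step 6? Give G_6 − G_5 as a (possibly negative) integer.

128453481

G_0 = 13. HB_2(13) = 2^(2 + 1) + 2^2 + 1. Bump = 109. G_1 = 108.
G_1 = 108. HB_3(108) = 3^(3 + 1) + 3^3. Bump = 1280. G_2 = 1279.
G_2 = 1279. HB_4(1279) = 4^(4 + 1) + 3·4^3 + 3·4^2 + 3·4 + 3. Bump = 16093. G_3 = 16092.
G_3 = 16092. HB_5(16092) = 5^(5 + 1) + 3·5^3 + 3·5^2 + 3·5 + 2. Bump = 280712. G_4 = 280711.
G_4 = 280711. HB_6(280711) = 6^(6 + 1) + 3·6^3 + 3·6^2 + 3·6 + 1. Bump = 5765999. G_5 = 5765998.
G_5 = 5765998. HB_7(5765998) = 7^(7 + 1) + 3·7^3 + 3·7^2 + 3·7. Bump = 134219480. G_6 = 134219479.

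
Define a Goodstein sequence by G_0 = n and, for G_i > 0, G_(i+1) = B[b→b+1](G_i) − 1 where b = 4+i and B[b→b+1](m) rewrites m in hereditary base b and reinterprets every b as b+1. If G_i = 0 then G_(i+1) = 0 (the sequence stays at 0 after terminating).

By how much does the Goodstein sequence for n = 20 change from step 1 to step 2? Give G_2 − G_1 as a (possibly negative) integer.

10

G_0 = 20. HB_4(20) = 4^2 + 4. Bump = 30. G_1 = 29.
G_1 = 29. HB_5(29) = 5^2 + 4. Bump = 40. G_2 = 39.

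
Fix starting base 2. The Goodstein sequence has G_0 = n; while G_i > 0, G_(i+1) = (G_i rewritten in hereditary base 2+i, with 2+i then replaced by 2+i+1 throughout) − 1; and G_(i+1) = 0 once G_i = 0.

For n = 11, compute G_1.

[0] 11 ≡ 2^(2 + 1) + 2 + 1 (base 2). Lift 3: 85. −1: 84.
[1] 84 ≡ 3^(3 + 1) + 3 (base 3). Lift 4: 1028. −1: 1027.

84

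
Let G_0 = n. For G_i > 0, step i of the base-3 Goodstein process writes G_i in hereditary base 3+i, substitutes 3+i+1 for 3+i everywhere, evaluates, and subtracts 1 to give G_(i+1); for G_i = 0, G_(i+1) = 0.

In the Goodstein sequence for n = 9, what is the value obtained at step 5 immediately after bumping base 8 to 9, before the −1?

25

step 0: 9 = 3^2; sub 4 for 3: 4^2; = 16; G_1 = 16−1 = 15
step 1: 15 = 3·4 + 3; sub 5 for 4: 3·5 + 3; = 18; G_2 = 18−1 = 17
step 2: 17 = 3·5 + 2; sub 6 for 5: 3·6 + 2; = 20; G_3 = 20−1 = 19
step 3: 19 = 3·6 + 1; sub 7 for 6: 3·7 + 1; = 22; G_4 = 22−1 = 21
step 4: 21 = 3·7; sub 8 for 7: 3·8; = 24; G_5 = 24−1 = 23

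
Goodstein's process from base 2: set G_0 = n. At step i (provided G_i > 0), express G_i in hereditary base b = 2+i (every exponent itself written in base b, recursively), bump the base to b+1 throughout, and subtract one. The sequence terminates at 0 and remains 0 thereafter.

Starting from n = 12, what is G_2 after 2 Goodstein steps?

G_0 = 12. HB_2(12) = 2^(2 + 1) + 2^2. Bump = 108. G_1 = 107.
G_1 = 107. HB_3(107) = 3^(3 + 1) + 2·3^2 + 2·3 + 2. Bump = 1066. G_2 = 1065.

1065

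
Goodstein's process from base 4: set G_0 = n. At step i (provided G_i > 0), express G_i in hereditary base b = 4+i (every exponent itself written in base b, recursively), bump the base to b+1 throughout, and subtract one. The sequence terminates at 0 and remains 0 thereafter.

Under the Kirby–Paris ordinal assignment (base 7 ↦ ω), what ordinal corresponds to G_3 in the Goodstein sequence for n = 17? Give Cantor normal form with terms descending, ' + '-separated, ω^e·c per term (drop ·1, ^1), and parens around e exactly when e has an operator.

G_0 = 17. HB_4(17) = 4^2 + 1. Bump = 26. G_1 = 25.
G_1 = 25. HB_5(25) = 5^2. Bump = 36. G_2 = 35.
G_2 = 35. HB_6(35) = 5·6 + 5. Bump = 40. G_3 = 39.
G_3 = 39. HB_7(39) = 5·7 + 4. Bump = 44. G_4 = 43.

ω·5 + 4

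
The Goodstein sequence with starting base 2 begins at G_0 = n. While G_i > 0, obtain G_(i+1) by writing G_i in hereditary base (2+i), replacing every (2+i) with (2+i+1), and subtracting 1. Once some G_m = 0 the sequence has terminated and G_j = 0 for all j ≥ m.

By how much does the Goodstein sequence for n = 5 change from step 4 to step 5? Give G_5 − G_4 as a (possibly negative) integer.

base 2: 5 = 2^2 + 1; at 3: 3^3 + 1 = 28; next = 27
base 3: 27 = 3^3; at 4: 4^4 = 256; next = 255
base 4: 255 = 3·4^3 + 3·4^2 + 3·4 + 3; at 5: 3·5^3 + 3·5^2 + 3·5 + 3 = 468; next = 467
base 5: 467 = 3·5^3 + 3·5^2 + 3·5 + 2; at 6: 3·6^3 + 3·6^2 + 3·6 + 2 = 776; next = 775
base 6: 775 = 3·6^3 + 3·6^2 + 3·6 + 1; at 7: 3·7^3 + 3·7^2 + 3·7 + 1 = 1198; next = 1197

422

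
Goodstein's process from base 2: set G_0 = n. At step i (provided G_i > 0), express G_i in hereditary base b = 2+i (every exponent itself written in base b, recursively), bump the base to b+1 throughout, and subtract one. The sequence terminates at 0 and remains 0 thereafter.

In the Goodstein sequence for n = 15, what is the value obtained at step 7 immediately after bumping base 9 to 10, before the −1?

100077777776

[0] 15 ≡ 2^(2 + 1) + 2^2 + 2 + 1 (base 2). Lift 3: 112. −1: 111.
[1] 111 ≡ 3^(3 + 1) + 3^3 + 3 (base 3). Lift 4: 1284. −1: 1283.
[2] 1283 ≡ 4^(4 + 1) + 4^4 + 3 (base 4). Lift 5: 18753. −1: 18752.
[3] 18752 ≡ 5^(5 + 1) + 5^5 + 2 (base 5). Lift 6: 326594. −1: 326593.
[4] 326593 ≡ 6^(6 + 1) + 6^6 + 1 (base 6). Lift 7: 6588345. −1: 6588344.
[5] 6588344 ≡ 7^(7 + 1) + 7^7 (base 7). Lift 8: 150994944. −1: 150994943.
[6] 150994943 ≡ 8^(8 + 1) + 7·8^7 + 7·8^6 + 7·8^5 + 7·8^4 + 7·8^3 + 7·8^2 + 7·8 + 7 (base 8). Lift 9: 3524450281. −1: 3524450280.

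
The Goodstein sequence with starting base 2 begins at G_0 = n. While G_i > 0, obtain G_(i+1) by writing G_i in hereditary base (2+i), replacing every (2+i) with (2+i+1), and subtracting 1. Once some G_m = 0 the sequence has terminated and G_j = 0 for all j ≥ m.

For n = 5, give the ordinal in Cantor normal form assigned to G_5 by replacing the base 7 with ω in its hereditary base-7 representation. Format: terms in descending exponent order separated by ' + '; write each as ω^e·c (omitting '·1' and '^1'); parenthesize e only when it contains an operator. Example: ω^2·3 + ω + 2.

G_0 = 5. HB_2(5) = 2^2 + 1. Bump = 28. G_1 = 27.
G_1 = 27. HB_3(27) = 3^3. Bump = 256. G_2 = 255.
G_2 = 255. HB_4(255) = 3·4^3 + 3·4^2 + 3·4 + 3. Bump = 468. G_3 = 467.
G_3 = 467. HB_5(467) = 3·5^3 + 3·5^2 + 3·5 + 2. Bump = 776. G_4 = 775.
G_4 = 775. HB_6(775) = 3·6^3 + 3·6^2 + 3·6 + 1. Bump = 1198. G_5 = 1197.
G_5 = 1197. HB_7(1197) = 3·7^3 + 3·7^2 + 3·7. Bump = 1752. G_6 = 1751.

ω^3·3 + ω^2·3 + ω·3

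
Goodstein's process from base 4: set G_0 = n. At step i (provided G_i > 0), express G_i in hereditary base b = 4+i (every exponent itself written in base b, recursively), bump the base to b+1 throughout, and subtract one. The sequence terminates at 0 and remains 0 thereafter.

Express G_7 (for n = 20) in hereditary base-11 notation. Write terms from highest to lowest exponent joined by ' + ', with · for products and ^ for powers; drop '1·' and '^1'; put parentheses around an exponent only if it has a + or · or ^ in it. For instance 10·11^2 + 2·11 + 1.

9·11 + 8

[0] 20 ≡ 4^2 + 4 (base 4). Lift 5: 30. −1: 29.
[1] 29 ≡ 5^2 + 4 (base 5). Lift 6: 40. −1: 39.
[2] 39 ≡ 6^2 + 3 (base 6). Lift 7: 52. −1: 51.
[3] 51 ≡ 7^2 + 2 (base 7). Lift 8: 66. −1: 65.
[4] 65 ≡ 8^2 + 1 (base 8). Lift 9: 82. −1: 81.
[5] 81 ≡ 9^2 (base 9). Lift 10: 100. −1: 99.
[6] 99 ≡ 9·10 + 9 (base 10). Lift 11: 108. −1: 107.
[7] 107 ≡ 9·11 + 8 (base 11). Lift 12: 116. −1: 115.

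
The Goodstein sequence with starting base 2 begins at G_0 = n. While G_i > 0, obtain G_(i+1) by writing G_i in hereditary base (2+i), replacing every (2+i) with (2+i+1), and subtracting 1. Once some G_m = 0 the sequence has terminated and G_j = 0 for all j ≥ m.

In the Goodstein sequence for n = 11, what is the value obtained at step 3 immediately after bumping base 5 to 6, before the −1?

base 2: 11 = 2^(2 + 1) + 2 + 1; at 3: 3^(3 + 1) + 3 + 1 = 85; next = 84
base 3: 84 = 3^(3 + 1) + 3; at 4: 4^(4 + 1) + 4 = 1028; next = 1027
base 4: 1027 = 4^(4 + 1) + 3; at 5: 5^(5 + 1) + 3 = 15628; next = 15627
base 5: 15627 = 5^(5 + 1) + 2; at 6: 6^(6 + 1) + 2 = 279938; next = 279937

279938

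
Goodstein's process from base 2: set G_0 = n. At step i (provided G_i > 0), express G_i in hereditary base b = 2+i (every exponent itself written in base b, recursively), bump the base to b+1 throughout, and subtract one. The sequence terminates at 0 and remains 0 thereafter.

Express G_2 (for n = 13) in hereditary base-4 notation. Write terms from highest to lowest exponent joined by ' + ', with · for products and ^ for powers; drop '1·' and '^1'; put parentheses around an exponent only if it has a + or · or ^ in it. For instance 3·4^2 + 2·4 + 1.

4^(4 + 1) + 3·4^3 + 3·4^2 + 3·4 + 3

[0] 13 ≡ 2^(2 + 1) + 2^2 + 1 (base 2). Lift 3: 109. −1: 108.
[1] 108 ≡ 3^(3 + 1) + 3^3 (base 3). Lift 4: 1280. −1: 1279.
[2] 1279 ≡ 4^(4 + 1) + 3·4^3 + 3·4^2 + 3·4 + 3 (base 4). Lift 5: 16093. −1: 16092.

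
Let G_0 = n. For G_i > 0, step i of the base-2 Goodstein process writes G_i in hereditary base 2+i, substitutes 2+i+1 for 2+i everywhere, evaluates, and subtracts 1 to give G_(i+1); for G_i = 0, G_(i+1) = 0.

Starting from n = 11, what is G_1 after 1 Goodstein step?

84

base 2: 11 = 2^(2 + 1) + 2 + 1; at 3: 3^(3 + 1) + 3 + 1 = 85; next = 84
base 3: 84 = 3^(3 + 1) + 3; at 4: 4^(4 + 1) + 4 = 1028; next = 1027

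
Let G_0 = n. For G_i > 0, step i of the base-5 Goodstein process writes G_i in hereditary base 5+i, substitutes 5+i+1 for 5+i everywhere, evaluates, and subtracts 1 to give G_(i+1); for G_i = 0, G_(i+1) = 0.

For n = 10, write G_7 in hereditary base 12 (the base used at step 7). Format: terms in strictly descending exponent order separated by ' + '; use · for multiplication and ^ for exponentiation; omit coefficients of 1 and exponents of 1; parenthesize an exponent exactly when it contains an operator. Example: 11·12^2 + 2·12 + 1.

i=0: 10 = 2·5 (b=5); 5→6: 2·6 = 12; 12−1 = 11
i=1: 11 = 6 + 5 (b=6); 6→7: 7 + 5 = 12; 12−1 = 11
i=2: 11 = 7 + 4 (b=7); 7→8: 8 + 4 = 12; 12−1 = 11
i=3: 11 = 8 + 3 (b=8); 8→9: 9 + 3 = 12; 12−1 = 11
i=4: 11 = 9 + 2 (b=9); 9→10: 10 + 2 = 12; 12−1 = 11
i=5: 11 = 10 + 1 (b=10); 10→11: 11 + 1 = 12; 12−1 = 11
i=6: 11 = 11 (b=11); 11→12: 12 = 12; 12−1 = 11

11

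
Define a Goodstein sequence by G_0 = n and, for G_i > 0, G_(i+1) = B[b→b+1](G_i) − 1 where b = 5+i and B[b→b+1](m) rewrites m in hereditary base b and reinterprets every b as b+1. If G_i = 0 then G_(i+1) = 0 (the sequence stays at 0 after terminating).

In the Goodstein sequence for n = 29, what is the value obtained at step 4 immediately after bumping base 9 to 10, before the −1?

100

base 5: 29 = 5^2 + 4; at 6: 6^2 + 4 = 40; next = 39
base 6: 39 = 6^2 + 3; at 7: 7^2 + 3 = 52; next = 51
base 7: 51 = 7^2 + 2; at 8: 8^2 + 2 = 66; next = 65
base 8: 65 = 8^2 + 1; at 9: 9^2 + 1 = 82; next = 81
base 9: 81 = 9^2; at 10: 10^2 = 100; next = 99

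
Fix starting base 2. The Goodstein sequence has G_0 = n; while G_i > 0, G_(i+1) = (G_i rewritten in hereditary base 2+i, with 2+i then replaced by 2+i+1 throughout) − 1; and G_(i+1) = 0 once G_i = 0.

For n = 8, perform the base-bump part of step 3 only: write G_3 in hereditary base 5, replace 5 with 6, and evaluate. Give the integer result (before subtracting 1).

8 —HB2→ 2^(2 + 1) —bump→ 3^(3 + 1) = 81 —(−1)→ 80
80 —HB3→ 2·3^3 + 2·3^2 + 2·3 + 2 —bump→ 2·4^4 + 2·4^2 + 2·4 + 2 = 554 —(−1)→ 553
553 —HB4→ 2·4^4 + 2·4^2 + 2·4 + 1 —bump→ 2·5^5 + 2·5^2 + 2·5 + 1 = 6311 —(−1)→ 6310
6310 —HB5→ 2·5^5 + 2·5^2 + 2·5 —bump→ 2·6^6 + 2·6^2 + 2·6 = 93396 —(−1)→ 93395

93396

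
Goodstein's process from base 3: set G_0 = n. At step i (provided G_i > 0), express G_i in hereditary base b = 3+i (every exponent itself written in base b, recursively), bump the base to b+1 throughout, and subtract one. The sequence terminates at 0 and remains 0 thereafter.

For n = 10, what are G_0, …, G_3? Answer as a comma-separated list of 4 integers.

10, 16, 24, 27

step 0: 10 = 3^2 + 1; sub 4 for 3: 4^2 + 1; = 17; G_1 = 17−1 = 16
step 1: 16 = 4^2; sub 5 for 4: 5^2; = 25; G_2 = 25−1 = 24
step 2: 24 = 4·5 + 4; sub 6 for 5: 4·6 + 4; = 28; G_3 = 28−1 = 27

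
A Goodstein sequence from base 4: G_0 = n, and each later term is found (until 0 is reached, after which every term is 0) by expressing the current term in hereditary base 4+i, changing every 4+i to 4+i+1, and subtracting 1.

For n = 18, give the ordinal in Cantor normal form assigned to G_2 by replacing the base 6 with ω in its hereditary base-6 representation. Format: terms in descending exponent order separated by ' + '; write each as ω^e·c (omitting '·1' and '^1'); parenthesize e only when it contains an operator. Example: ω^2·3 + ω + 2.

G_0 = 18. HB_4(18) = 4^2 + 2. Bump = 27. G_1 = 26.
G_1 = 26. HB_5(26) = 5^2 + 1. Bump = 37. G_2 = 36.
G_2 = 36. HB_6(36) = 6^2. Bump = 49. G_3 = 48.

ω^2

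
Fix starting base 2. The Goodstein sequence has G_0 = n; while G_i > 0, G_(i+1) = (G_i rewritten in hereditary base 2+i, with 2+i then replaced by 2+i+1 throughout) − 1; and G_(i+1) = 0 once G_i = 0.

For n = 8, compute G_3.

6310

(0) 8|_2 = 2^(2 + 1) ↦ 3^(3 + 1)|_3 = 81 ⇒ 80
(1) 80|_3 = 2·3^3 + 2·3^2 + 2·3 + 2 ↦ 2·4^4 + 2·4^2 + 2·4 + 2|_4 = 554 ⇒ 553
(2) 553|_4 = 2·4^4 + 2·4^2 + 2·4 + 1 ↦ 2·5^5 + 2·5^2 + 2·5 + 1|_5 = 6311 ⇒ 6310
(3) 6310|_5 = 2·5^5 + 2·5^2 + 2·5 ↦ 2·6^6 + 2·6^2 + 2·6|_6 = 93396 ⇒ 93395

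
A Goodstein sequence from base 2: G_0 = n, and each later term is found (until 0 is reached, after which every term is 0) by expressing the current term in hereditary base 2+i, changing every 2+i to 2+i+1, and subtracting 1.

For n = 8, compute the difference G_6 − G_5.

31907376

(0) 8|_2 = 2^(2 + 1) ↦ 3^(3 + 1)|_3 = 81 ⇒ 80
(1) 80|_3 = 2·3^3 + 2·3^2 + 2·3 + 2 ↦ 2·4^4 + 2·4^2 + 2·4 + 2|_4 = 554 ⇒ 553
(2) 553|_4 = 2·4^4 + 2·4^2 + 2·4 + 1 ↦ 2·5^5 + 2·5^2 + 2·5 + 1|_5 = 6311 ⇒ 6310
(3) 6310|_5 = 2·5^5 + 2·5^2 + 2·5 ↦ 2·6^6 + 2·6^2 + 2·6|_6 = 93396 ⇒ 93395
(4) 93395|_6 = 2·6^6 + 2·6^2 + 6 + 5 ↦ 2·7^7 + 2·7^2 + 7 + 5|_7 = 1647196 ⇒ 1647195
(5) 1647195|_7 = 2·7^7 + 2·7^2 + 7 + 4 ↦ 2·8^8 + 2·8^2 + 8 + 4|_8 = 33554572 ⇒ 33554571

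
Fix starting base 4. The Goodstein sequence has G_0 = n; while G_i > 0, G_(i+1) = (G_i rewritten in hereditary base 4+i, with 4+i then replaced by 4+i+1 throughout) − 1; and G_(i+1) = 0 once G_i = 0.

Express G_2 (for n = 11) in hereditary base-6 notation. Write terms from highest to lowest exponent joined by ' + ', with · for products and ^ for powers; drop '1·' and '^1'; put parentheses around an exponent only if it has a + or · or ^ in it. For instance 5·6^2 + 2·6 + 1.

2·6 + 1

[0] 11 ≡ 2·4 + 3 (base 4). Lift 5: 13. −1: 12.
[1] 12 ≡ 2·5 + 2 (base 5). Lift 6: 14. −1: 13.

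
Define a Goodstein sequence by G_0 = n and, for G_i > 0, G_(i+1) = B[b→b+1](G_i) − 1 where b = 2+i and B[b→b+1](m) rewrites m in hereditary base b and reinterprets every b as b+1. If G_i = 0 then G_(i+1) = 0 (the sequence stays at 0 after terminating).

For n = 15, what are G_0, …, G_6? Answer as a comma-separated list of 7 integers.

15, 111, 1283, 18752, 326593, 6588344, 150994943

base 2: 15 = 2^(2 + 1) + 2^2 + 2 + 1; at 3: 3^(3 + 1) + 3^3 + 3 + 1 = 112; next = 111
base 3: 111 = 3^(3 + 1) + 3^3 + 3; at 4: 4^(4 + 1) + 4^4 + 4 = 1284; next = 1283
base 4: 1283 = 4^(4 + 1) + 4^4 + 3; at 5: 5^(5 + 1) + 5^5 + 3 = 18753; next = 18752
base 5: 18752 = 5^(5 + 1) + 5^5 + 2; at 6: 6^(6 + 1) + 6^6 + 2 = 326594; next = 326593
base 6: 326593 = 6^(6 + 1) + 6^6 + 1; at 7: 7^(7 + 1) + 7^7 + 1 = 6588345; next = 6588344
base 7: 6588344 = 7^(7 + 1) + 7^7; at 8: 8^(8 + 1) + 8^8 = 150994944; next = 150994943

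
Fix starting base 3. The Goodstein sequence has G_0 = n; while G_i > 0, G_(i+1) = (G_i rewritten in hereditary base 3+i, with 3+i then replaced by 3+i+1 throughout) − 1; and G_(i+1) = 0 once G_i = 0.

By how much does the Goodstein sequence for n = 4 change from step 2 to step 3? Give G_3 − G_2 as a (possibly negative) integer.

-1

[0] 4 ≡ 3 + 1 (base 3). Lift 4: 5. −1: 4.
[1] 4 ≡ 4 (base 4). Lift 5: 5. −1: 4.
[2] 4 ≡ 4 (base 5). Lift 6: 4. −1: 3.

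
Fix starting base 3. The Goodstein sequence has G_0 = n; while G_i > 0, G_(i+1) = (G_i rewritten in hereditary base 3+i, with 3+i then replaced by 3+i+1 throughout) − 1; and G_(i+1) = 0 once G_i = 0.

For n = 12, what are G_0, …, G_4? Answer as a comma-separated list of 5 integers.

i=0: 12 = 3^2 + 3 (b=3); 3→4: 4^2 + 4 = 20; 20−1 = 19
i=1: 19 = 4^2 + 3 (b=4); 4→5: 5^2 + 3 = 28; 28−1 = 27
i=2: 27 = 5^2 + 2 (b=5); 5→6: 6^2 + 2 = 38; 38−1 = 37
i=3: 37 = 6^2 + 1 (b=6); 6→7: 7^2 + 1 = 50; 50−1 = 49

12, 19, 27, 37, 49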